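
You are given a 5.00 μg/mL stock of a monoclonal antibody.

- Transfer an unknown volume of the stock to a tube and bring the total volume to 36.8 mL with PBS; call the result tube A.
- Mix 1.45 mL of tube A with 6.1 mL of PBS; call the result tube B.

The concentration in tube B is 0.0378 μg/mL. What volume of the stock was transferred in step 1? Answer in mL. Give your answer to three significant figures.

Step 1: v brought to 36.8 mL → factor = 36.8 mL/v
Step 2: 1.45 mL + 6.1 mL = 7.55 mL total → factor 7.55/1.45 = 5.2069
Product of known-step factors = 5.2069
Overall factor = 5.00 μg/mL / (0.0378 μg/mL) = 132.28
Step-1 factor = 132.28 / 5.2069 = 25.404
v = 36.8 mL / 25.404 = 1.45 mL

1.45 mL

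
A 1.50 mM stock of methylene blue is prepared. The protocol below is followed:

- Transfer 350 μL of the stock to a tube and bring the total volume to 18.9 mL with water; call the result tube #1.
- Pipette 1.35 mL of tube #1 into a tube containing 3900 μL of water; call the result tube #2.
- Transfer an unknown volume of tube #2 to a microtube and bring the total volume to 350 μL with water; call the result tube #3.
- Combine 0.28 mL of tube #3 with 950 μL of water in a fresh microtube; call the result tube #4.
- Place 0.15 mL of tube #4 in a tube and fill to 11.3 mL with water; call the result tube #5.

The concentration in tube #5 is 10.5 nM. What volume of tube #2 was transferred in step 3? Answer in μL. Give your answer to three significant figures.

170 μL

Step 1: 350 μL brought to 18.9 mL → factor 18900/350 = 54
Step 2: 1.35 mL + 3900 μL = 5.25 mL total → factor 5.25/1.35 = 3.8889
Step 3: v brought to 350 μL → factor = 350 μL/v
Step 4: 0.28 mL + 950 μL = 1.23 mL total → factor 1.23/0.28 = 4.3929
Step 5: 0.15 mL brought to 11.3 mL → factor 11.3/0.15 = 75.333
Product of known-step factors = 69495
Overall factor = 1.50 mM / (10.5 nM) = 1.4286 × 10^5
Step-3 factor = 1.4286 × 10^5 / 69495 = 2.0556
v = 350 μL / 2.0556 = 170 μL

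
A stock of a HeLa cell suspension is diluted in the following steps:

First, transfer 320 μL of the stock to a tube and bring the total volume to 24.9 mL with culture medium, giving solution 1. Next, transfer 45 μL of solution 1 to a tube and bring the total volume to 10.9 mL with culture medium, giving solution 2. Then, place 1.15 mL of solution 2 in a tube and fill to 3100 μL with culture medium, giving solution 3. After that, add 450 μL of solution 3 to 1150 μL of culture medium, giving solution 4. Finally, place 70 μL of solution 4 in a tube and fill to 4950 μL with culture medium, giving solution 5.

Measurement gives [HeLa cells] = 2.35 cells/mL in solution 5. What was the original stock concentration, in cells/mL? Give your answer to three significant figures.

3.00 × 10^7 cells/mL

Step 1: 320 μL brought to 24.9 mL → factor 24900/320 = 77.812
Step 2: 45 μL brought to 10.9 mL → factor 10900/45 = 242.22
Step 3: 1.15 mL brought to 3100 μL → factor 3.1/1.15 = 2.6957
Step 4: 450 μL + 1150 μL = 1600 μL total → factor 1600/450 = 3.5556
Step 5: 70 μL brought to 4950 μL → factor 4950/70 = 70.714
Overall dilution factor = 77.812 × 242.22 × 2.6957 × 3.5556 × 70.714 = 1.2774 × 10^7
Stock = 2.35 cells/mL × 1.2774 × 10^7 = 3.00 × 10^7 cells/mL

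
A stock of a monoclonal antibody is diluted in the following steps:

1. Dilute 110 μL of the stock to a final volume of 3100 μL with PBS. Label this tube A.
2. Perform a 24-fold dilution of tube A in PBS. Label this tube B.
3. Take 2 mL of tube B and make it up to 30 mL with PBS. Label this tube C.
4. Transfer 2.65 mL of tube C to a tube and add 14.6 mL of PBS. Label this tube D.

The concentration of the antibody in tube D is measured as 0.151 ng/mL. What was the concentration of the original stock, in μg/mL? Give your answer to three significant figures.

9.97 μg/mL

Step 1: 110 μL brought to 3100 μL → factor 3100/110 = 28.182
Step 2: 24-fold → factor 24
Step 3: 2 mL brought to 30 mL → factor 30/2 = 15
Step 4: 2.65 mL + 14.6 mL = 17.25 mL total → factor 17.25/2.65 = 6.5094
Overall dilution factor = 28.182 × 24 × 15 × 6.5094 = 66041
Stock = 0.151 ng/mL × 66041 = 9972 ng/mL = 9.97 μg/mL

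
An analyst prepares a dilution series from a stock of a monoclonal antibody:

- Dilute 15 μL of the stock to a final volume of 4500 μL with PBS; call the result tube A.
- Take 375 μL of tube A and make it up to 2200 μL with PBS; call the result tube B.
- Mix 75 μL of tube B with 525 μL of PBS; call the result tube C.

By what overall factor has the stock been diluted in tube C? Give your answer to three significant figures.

Step 1: 15 μL brought to 4500 μL → factor 4500/15 = 300
Step 2: 375 μL brought to 2200 μL → factor 2200/375 = 5.8667
Step 3: 75 μL + 525 μL = 600 μL total → factor 600/75 = 8
Overall dilution factor = 300 × 5.8667 × 8 = 14080

1.41 × 10^4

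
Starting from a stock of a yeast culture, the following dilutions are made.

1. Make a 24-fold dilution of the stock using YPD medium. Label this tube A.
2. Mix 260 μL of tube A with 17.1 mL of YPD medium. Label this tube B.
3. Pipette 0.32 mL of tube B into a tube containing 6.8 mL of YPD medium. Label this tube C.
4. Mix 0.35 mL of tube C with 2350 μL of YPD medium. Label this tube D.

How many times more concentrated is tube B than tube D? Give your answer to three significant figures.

172

Step 1: 24-fold → factor 24
Step 2: 260 μL + 17.1 mL = 17360 μL total → factor 17360/260 = 66.769
Step 3: 0.32 mL + 6.8 mL = 7.12 mL total → factor 7.12/0.32 = 22.25
Step 4: 0.35 mL + 2350 μL = 2.7 mL total → factor 2.7/0.35 = 7.7143
Dilution factor to tube B = 1602.5; to tube D = 2.7505 × 10^5
[tube B]/[tube D] = (factor to tube D)/(factor to tube B) = 2.7505 × 10^5/1602.5 = 172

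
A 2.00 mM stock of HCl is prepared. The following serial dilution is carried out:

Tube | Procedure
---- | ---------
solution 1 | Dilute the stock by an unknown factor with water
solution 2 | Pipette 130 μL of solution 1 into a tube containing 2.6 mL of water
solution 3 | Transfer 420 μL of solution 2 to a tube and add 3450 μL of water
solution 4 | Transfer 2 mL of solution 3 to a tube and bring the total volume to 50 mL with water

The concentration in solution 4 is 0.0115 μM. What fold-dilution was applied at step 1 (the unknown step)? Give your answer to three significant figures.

36.0-fold

Step 1: unknown factor x
Step 2: 130 μL + 2.6 mL = 2730 μL total → factor 2730/130 = 21
Step 3: 420 μL + 3450 μL = 3870 μL total → factor 3870/420 = 9.2143
Step 4: 2 mL brought to 50 mL → factor 50/2 = 25
Product of known-step factors = 4837.5
Overall factor = 2.00 mM / (0.0115 μM) = 1.7391 × 10^5
x = 1.7391 × 10^5 / 4837.5 = 36.0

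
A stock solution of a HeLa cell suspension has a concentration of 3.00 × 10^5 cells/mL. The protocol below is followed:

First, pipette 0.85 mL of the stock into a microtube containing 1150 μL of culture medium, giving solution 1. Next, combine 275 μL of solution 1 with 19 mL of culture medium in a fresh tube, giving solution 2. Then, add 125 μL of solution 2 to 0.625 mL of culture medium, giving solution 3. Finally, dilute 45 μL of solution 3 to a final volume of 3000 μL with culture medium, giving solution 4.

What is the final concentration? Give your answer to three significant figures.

4.55 cells/mL

Step 1: 0.85 mL + 1150 μL = 2 mL total → factor 2/0.85 = 2.3529
Step 2: 275 μL + 19 mL = 19275 μL total → factor 19275/275 = 70.091
Step 3: 125 μL + 0.625 mL = 750 μL total → factor 750/125 = 6
Step 4: 45 μL brought to 3000 μL → factor 3000/45 = 66.667
Overall dilution factor = 2.3529 × 70.091 × 6 × 66.667 = 65968
Final = 3.00 × 10^5 cells/mL / 65968 = 4.55 cells/mL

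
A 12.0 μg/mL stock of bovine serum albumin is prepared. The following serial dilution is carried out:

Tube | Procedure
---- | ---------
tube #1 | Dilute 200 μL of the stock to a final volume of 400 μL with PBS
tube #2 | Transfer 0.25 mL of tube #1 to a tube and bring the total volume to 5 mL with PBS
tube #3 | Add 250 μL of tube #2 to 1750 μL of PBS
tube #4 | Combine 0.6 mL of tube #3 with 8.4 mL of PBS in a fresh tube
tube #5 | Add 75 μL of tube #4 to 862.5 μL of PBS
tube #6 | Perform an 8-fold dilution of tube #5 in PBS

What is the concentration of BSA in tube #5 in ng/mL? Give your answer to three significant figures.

Step 1: 200 μL brought to 400 μL → factor 400/200 = 2
Step 2: 0.25 mL brought to 5 mL → factor 5/0.25 = 20
Step 3: 250 μL + 1750 μL = 2000 μL total → factor 2000/250 = 8
Step 4: 0.6 mL + 8.4 mL = 9 mL total → factor 9/0.6 = 15
Step 5: 75 μL + 862.5 μL = 937.5 μL total → factor 937.5/75 = 12.5
Dilution factor through tube #5 = 2 × 20 × 8 × 15 × 12.5 = 60000
[tube #5] = 12.0 μg/mL / 60000 = 0.0002000 μg/mL = 0.200 ng/mL

0.200 ng/mL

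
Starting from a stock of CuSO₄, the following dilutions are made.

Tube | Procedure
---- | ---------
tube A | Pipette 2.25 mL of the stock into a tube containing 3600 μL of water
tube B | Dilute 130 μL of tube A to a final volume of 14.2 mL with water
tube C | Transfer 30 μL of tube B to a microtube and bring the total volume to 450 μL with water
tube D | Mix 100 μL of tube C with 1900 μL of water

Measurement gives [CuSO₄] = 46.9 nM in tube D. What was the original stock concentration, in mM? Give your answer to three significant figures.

Step 1: 2.25 mL + 3600 μL = 5.85 mL total → factor 5.85/2.25 = 2.6
Step 2: 130 μL brought to 14.2 mL → factor 14200/130 = 109.23
Step 3: 30 μL brought to 450 μL → factor 450/30 = 15
Step 4: 100 μL + 1900 μL = 2000 μL total → factor 2000/100 = 20
Overall dilution factor = 2.6 × 109.23 × 15 × 20 = 85200
Stock = 46.9 nM × 85200 = 3.996 × 10^6 nM = 4.00 mM

4.00 mM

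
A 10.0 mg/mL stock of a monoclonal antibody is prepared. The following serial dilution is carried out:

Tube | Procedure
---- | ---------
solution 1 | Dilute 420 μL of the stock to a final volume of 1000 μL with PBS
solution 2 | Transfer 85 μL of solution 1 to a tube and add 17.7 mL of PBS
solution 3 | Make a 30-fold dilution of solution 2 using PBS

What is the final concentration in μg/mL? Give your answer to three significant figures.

Step 1: 420 μL brought to 1000 μL → factor 1000/420 = 2.381
Step 2: 85 μL + 17.7 mL = 17785 μL total → factor 17785/85 = 209.24
Step 3: 30-fold → factor 30
Overall dilution factor = 2.381 × 209.24 × 30 = 14945
Final = 10.0 mg/mL / 14945 = 0.0006691 mg/mL = 0.669 μg/mL

0.669 μg/mL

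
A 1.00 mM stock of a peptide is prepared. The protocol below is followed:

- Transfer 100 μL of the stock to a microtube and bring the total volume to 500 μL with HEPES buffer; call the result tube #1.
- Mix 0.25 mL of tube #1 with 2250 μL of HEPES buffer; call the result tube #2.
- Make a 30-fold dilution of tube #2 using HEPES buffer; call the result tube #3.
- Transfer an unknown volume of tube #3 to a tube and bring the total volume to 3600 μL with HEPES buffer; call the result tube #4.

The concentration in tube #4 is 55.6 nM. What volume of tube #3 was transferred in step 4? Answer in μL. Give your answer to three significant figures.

Step 1: 100 μL brought to 500 μL → factor 500/100 = 5
Step 2: 0.25 mL + 2250 μL = 2.5 mL total → factor 2.5/0.25 = 10
Step 3: 30-fold → factor 30
Step 4: v brought to 3600 μL → factor = 3600 μL/v
Product of known-step factors = 1500
Overall factor = 1.00 mM / (55.6 nM) = 17986
Step-4 factor = 17986 / 1500 = 11.99
v = 3600 μL / 11.99 = 300 μL

300 μL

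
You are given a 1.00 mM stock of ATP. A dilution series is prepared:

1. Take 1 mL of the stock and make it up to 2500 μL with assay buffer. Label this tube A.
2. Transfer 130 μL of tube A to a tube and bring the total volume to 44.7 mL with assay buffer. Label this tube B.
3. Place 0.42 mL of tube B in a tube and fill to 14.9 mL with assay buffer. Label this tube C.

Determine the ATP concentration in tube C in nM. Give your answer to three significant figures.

Step 1: 1 mL brought to 2500 μL → factor 2.5/1 = 2.5
Step 2: 130 μL brought to 44.7 mL → factor 44700/130 = 343.85
Step 3: 0.42 mL brought to 14.9 mL → factor 14.9/0.42 = 35.476
Overall dilution factor = 2.5 × 343.85 × 35.476 = 30496
Final = 1.00 mM / 30496 = 3.279 × 10^-5 mM = 32.8 nM

32.8 nM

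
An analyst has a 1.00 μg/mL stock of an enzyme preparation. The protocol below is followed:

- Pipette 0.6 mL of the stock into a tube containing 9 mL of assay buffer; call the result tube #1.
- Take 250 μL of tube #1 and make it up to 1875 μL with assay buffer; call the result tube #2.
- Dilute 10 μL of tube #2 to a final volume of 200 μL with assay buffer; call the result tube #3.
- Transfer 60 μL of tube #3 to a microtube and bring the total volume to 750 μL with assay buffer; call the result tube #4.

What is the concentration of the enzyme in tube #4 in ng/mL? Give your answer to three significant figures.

Step 1: 0.6 mL + 9 mL = 9.6 mL total → factor 9.6/0.6 = 16
Step 2: 250 μL brought to 1875 μL → factor 1875/250 = 7.5
Step 3: 10 μL brought to 200 μL → factor 200/10 = 20
Step 4: 60 μL brought to 750 μL → factor 750/60 = 12.5
Overall dilution factor = 16 × 7.5 × 20 × 12.5 = 30000
Final = 1.00 μg/mL / 30000 = 3.333 × 10^-5 μg/mL = 0.0333 ng/mL

0.0333 ng/mL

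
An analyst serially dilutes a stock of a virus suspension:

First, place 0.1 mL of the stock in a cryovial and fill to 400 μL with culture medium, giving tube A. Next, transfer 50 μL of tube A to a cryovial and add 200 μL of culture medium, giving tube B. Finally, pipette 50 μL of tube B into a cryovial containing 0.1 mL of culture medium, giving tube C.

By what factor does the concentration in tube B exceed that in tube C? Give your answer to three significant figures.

3.00

Step 1: 0.1 mL brought to 400 μL → factor 0.4/0.1 = 4
Step 2: 50 μL + 200 μL = 250 μL total → factor 250/50 = 5
Step 3: 50 μL + 0.1 mL = 150 μL total → factor 150/50 = 3
Dilution factor to tube B = 20; to tube C = 60
[tube B]/[tube C] = (factor to tube C)/(factor to tube B) = 60/20 = 3.00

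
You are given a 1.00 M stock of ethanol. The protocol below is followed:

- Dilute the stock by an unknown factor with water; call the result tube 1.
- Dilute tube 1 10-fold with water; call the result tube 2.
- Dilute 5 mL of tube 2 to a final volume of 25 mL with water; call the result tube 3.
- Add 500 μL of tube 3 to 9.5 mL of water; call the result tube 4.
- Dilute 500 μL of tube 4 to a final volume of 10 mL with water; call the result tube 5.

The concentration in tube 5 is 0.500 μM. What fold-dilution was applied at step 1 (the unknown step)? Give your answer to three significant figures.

Step 1: unknown factor x
Step 2: 10-fold → factor 10
Step 3: 5 mL brought to 25 mL → factor 25/5 = 5
Step 4: 500 μL + 9.5 mL = 10000 μL total → factor 10000/500 = 20
Step 5: 500 μL brought to 10 mL → factor 10000/500 = 20
Product of known-step factors = 20000
Overall factor = 1.00 M / (0.500 μM) = 2 × 10^6
x = 2 × 10^6 / 20000 = 100

100-fold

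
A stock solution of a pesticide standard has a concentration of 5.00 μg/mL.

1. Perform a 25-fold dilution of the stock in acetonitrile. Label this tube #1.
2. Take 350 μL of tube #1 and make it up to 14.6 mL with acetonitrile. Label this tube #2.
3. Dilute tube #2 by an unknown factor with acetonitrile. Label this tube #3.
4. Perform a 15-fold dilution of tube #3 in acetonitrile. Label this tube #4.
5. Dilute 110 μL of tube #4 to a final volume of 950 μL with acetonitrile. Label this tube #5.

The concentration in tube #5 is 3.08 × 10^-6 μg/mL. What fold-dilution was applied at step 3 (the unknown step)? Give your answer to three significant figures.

12.0-fold

Step 1: 25-fold → factor 25
Step 2: 350 μL brought to 14.6 mL → factor 14600/350 = 41.714
Step 3: unknown factor x
Step 4: 15-fold → factor 15
Step 5: 110 μL brought to 950 μL → factor 950/110 = 8.6364
Product of known-step factors = 1.351 × 10^5
Overall factor = 5.00 μg/mL / (3.08 × 10^-6 μg/mL) = 1.6234 × 10^6
x = 1.6234 × 10^6 / 1.351 × 10^5 = 12.0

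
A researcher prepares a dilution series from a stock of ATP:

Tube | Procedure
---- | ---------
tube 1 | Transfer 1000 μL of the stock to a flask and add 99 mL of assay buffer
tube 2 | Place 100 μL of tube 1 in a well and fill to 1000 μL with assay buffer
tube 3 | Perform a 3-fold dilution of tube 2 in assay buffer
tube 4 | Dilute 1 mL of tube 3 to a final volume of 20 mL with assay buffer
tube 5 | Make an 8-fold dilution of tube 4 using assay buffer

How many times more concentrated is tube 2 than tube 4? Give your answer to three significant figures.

60.0

Step 1: 1000 μL + 99 mL = 1 × 10^5 μL total → factor 1 × 10^5/1000 = 100
Step 2: 100 μL brought to 1000 μL → factor 1000/100 = 10
Step 3: 3-fold → factor 3
Step 4: 1 mL brought to 20 mL → factor 20/1 = 20
Dilution factor to tube 2 = 1000; to tube 4 = 60000
[tube 2]/[tube 4] = (factor to tube 4)/(factor to tube 2) = 60000/1000 = 60.0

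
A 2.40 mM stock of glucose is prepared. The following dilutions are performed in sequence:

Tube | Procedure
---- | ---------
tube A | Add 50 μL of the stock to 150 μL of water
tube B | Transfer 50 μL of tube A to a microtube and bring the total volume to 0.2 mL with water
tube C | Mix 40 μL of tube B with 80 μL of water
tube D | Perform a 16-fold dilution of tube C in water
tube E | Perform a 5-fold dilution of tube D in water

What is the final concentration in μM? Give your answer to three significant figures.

Step 1: 50 μL + 150 μL = 200 μL total → factor 200/50 = 4
Step 2: 50 μL brought to 0.2 mL → factor 200/50 = 4
Step 3: 40 μL + 80 μL = 120 μL total → factor 120/40 = 3
Step 4: 16-fold → factor 16
Step 5: 5-fold → factor 5
Overall dilution factor = 4 × 4 × 3 × 16 × 5 = 3840
Final = 2.40 mM / 3840 = 0.0006250 mM = 0.625 μM

0.625 μM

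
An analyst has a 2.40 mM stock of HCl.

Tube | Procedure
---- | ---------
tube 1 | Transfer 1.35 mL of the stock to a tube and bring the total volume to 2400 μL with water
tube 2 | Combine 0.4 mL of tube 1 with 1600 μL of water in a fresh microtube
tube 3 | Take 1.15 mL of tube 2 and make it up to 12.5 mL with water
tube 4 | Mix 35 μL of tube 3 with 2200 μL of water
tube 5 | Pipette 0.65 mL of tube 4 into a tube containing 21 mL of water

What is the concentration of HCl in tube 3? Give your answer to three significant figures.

0.0248 mM

Step 1: 1.35 mL brought to 2400 μL → factor 2.4/1.35 = 1.7778
Step 2: 0.4 mL + 1600 μL = 2 mL total → factor 2/0.4 = 5
Step 3: 1.15 mL brought to 12.5 mL → factor 12.5/1.15 = 10.87
Dilution factor through tube 3 = 1.7778 × 5 × 10.87 = 96.618
[tube 3] = 2.40 mM / 96.618 = 0.0248 mM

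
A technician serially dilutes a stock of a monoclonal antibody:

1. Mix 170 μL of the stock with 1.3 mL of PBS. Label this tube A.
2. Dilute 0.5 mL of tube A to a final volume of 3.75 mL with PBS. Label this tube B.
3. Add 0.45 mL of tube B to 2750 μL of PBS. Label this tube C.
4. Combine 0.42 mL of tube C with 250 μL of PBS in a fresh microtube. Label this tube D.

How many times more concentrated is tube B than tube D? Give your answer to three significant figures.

11.3

Step 1: 170 μL + 1.3 mL = 1470 μL total → factor 1470/170 = 8.6471
Step 2: 0.5 mL brought to 3.75 mL → factor 3.75/0.5 = 7.5
Step 3: 0.45 mL + 2750 μL = 3.2 mL total → factor 3.2/0.45 = 7.1111
Step 4: 0.42 mL + 250 μL = 0.67 mL total → factor 0.67/0.42 = 1.5952
Dilution factor to tube B = 64.853; to tube D = 735.69
[tube B]/[tube D] = (factor to tube D)/(factor to tube B) = 735.69/64.853 = 11.3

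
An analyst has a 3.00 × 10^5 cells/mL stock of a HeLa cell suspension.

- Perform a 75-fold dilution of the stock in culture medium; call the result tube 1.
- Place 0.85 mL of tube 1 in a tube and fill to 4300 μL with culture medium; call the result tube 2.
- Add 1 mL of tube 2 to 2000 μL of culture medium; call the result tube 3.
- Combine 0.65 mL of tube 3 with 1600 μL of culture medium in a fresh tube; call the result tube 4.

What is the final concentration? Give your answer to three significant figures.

Step 1: 75-fold → factor 75
Step 2: 0.85 mL brought to 4300 μL → factor 4.3/0.85 = 5.0588
Step 3: 1 mL + 2000 μL = 3 mL total → factor 3/1 = 3
Step 4: 0.65 mL + 1600 μL = 2.25 mL total → factor 2.25/0.65 = 3.4615
Overall dilution factor = 75 × 5.0588 × 3 × 3.4615 = 3940
Final = 3.00 × 10^5 cells/mL / 3940 = 76.1 cells/mL

76.1 cells/mL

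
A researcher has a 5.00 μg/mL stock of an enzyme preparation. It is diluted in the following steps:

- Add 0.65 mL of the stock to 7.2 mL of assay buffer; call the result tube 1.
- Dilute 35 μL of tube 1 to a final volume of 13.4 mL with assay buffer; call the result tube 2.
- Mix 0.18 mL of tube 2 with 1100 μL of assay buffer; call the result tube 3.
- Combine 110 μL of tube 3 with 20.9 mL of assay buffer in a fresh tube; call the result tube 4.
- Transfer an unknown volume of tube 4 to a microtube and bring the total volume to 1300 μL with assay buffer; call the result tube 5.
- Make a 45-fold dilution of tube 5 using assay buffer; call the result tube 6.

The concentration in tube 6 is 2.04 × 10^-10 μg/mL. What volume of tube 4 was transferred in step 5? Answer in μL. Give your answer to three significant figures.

15.0 μL

Step 1: 0.65 mL + 7.2 mL = 7.85 mL total → factor 7.85/0.65 = 12.077
Step 2: 35 μL brought to 13.4 mL → factor 13400/35 = 382.86
Step 3: 0.18 mL + 1100 μL = 1.28 mL total → factor 1.28/0.18 = 7.1111
Step 4: 110 μL + 20.9 mL = 21010 μL total → factor 21010/110 = 191
Step 5: v brought to 1300 μL → factor = 1300 μL/v
Step 6: 45-fold → factor 45
Product of known-step factors = 2.826 × 10^8
Overall factor = 5.00 μg/mL / (2.04 × 10^-10 μg/mL) = 2.451 × 10^10
Step-5 factor = 2.451 × 10^10 / 2.826 × 10^8 = 86.729
v = 1300 μL / 86.729 = 15.0 μL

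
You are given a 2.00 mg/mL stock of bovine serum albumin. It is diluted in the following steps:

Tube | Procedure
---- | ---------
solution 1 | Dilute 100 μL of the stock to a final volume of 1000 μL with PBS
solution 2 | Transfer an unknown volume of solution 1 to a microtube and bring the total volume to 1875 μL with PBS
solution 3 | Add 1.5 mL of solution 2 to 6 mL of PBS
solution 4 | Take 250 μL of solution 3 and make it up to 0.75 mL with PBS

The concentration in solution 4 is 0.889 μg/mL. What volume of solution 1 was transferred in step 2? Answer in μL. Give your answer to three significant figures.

125 μL

Step 1: 100 μL brought to 1000 μL → factor 1000/100 = 10
Step 2: v brought to 1875 μL → factor = 1875 μL/v
Step 3: 1.5 mL + 6 mL = 7.5 mL total → factor 7.5/1.5 = 5
Step 4: 250 μL brought to 0.75 mL → factor 750/250 = 3
Product of known-step factors = 150
Overall factor = 2.00 mg/mL / (0.889 μg/mL) = 2249.7
Step-2 factor = 2249.7 / 150 = 14.998
v = 1875 μL / 14.998 = 125 μL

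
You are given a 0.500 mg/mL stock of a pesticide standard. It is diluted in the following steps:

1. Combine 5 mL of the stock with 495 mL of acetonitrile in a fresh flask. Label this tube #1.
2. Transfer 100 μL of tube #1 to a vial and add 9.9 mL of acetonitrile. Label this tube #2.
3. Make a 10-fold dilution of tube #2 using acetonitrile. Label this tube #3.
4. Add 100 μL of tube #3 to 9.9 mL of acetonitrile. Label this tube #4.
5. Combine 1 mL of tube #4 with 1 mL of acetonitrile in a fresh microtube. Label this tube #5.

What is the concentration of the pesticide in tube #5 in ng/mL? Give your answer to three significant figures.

0.0250 ng/mL

Step 1: 5 mL + 495 mL = 500 mL total → factor 500/5 = 100
Step 2: 100 μL + 9.9 mL = 10000 μL total → factor 10000/100 = 100
Step 3: 10-fold → factor 10
Step 4: 100 μL + 9.9 mL = 10000 μL total → factor 10000/100 = 100
Step 5: 1 mL + 1 mL = 2 mL total → factor 2/1 = 2
Overall dilution factor = 100 × 100 × 10 × 100 × 2 = 2 × 10^7
Final = 0.500 mg/mL / 2 × 10^7 = 2.500 × 10^-8 mg/mL = 0.0250 ng/mL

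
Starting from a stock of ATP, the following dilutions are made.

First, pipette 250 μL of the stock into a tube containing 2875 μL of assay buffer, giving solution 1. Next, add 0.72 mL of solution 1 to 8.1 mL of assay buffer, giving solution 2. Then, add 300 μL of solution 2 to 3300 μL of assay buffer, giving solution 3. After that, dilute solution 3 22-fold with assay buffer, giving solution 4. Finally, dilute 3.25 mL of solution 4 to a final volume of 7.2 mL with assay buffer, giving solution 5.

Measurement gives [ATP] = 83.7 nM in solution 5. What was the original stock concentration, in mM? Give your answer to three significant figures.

Step 1: 250 μL + 2875 μL = 3125 μL total → factor 3125/250 = 12.5
Step 2: 0.72 mL + 8.1 mL = 8.82 mL total → factor 8.82/0.72 = 12.25
Step 3: 300 μL + 3300 μL = 3600 μL total → factor 3600/300 = 12
Step 4: 22-fold → factor 22
Step 5: 3.25 mL brought to 7.2 mL → factor 7.2/3.25 = 2.2154
Overall dilution factor = 12.5 × 12.25 × 12 × 22 × 2.2154 = 89557
Stock = 83.7 nM × 89557 = 7.496 × 10^6 nM = 7.50 mM

7.50 mM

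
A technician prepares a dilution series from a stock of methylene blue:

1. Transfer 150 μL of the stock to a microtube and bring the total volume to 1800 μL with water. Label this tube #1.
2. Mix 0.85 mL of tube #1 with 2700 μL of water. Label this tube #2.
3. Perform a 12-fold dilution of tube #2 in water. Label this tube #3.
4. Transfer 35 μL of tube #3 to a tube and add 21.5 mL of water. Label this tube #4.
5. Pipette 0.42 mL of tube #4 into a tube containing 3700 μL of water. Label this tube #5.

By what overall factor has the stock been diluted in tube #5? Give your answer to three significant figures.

3.63 × 10^6

Step 1: 150 μL brought to 1800 μL → factor 1800/150 = 12
Step 2: 0.85 mL + 2700 μL = 3.55 mL total → factor 3.55/0.85 = 4.1765
Step 3: 12-fold → factor 12
Step 4: 35 μL + 21.5 mL = 21535 μL total → factor 21535/35 = 615.29
Step 5: 0.42 mL + 3700 μL = 4.12 mL total → factor 4.12/0.42 = 9.8095
Overall dilution factor = 12 × 4.1765 × 12 × 615.29 × 9.8095 = 3.6299 × 10^6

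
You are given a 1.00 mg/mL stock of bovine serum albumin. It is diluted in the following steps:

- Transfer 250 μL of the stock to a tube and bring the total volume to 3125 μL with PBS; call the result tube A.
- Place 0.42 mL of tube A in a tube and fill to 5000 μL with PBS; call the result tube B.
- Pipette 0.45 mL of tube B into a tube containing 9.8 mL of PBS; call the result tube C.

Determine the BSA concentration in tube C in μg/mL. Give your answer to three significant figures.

0.295 μg/mL

Step 1: 250 μL brought to 3125 μL → factor 3125/250 = 12.5
Step 2: 0.42 mL brought to 5000 μL → factor 5/0.42 = 11.905
Step 3: 0.45 mL + 9.8 mL = 10.25 mL total → factor 10.25/0.45 = 22.778
Overall dilution factor = 12.5 × 11.905 × 22.778 = 3389.6
Final = 1.00 mg/mL / 3389.6 = 0.0002950 mg/mL = 0.295 μg/mL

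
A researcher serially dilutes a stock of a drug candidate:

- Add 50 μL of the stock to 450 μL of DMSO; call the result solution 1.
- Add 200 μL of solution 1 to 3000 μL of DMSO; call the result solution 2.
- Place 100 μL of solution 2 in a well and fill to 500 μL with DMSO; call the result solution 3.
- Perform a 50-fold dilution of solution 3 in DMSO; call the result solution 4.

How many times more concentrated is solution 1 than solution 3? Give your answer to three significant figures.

80.0

Step 1: 50 μL + 450 μL = 500 μL total → factor 500/50 = 10
Step 2: 200 μL + 3000 μL = 3200 μL total → factor 3200/200 = 16
Step 3: 100 μL brought to 500 μL → factor 500/100 = 5
Dilution factor to solution 1 = 10; to solution 3 = 800
[solution 1]/[solution 3] = (factor to solution 3)/(factor to solution 1) = 800/10 = 80.0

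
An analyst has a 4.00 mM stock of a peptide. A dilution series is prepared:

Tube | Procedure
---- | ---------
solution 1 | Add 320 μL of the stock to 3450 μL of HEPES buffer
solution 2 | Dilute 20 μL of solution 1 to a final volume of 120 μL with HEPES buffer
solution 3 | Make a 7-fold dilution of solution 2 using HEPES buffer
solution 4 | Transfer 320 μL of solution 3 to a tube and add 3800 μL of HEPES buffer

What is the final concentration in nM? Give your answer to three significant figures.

628 nM

Step 1: 320 μL + 3450 μL = 3770 μL total → factor 3770/320 = 11.781
Step 2: 20 μL brought to 120 μL → factor 120/20 = 6
Step 3: 7-fold → factor 7
Step 4: 320 μL + 3800 μL = 4120 μL total → factor 4120/320 = 12.875
Overall dilution factor = 11.781 × 6 × 7 × 12.875 = 6370.7
Final = 4.00 mM / 6370.7 = 0.0006279 mM = 628 nM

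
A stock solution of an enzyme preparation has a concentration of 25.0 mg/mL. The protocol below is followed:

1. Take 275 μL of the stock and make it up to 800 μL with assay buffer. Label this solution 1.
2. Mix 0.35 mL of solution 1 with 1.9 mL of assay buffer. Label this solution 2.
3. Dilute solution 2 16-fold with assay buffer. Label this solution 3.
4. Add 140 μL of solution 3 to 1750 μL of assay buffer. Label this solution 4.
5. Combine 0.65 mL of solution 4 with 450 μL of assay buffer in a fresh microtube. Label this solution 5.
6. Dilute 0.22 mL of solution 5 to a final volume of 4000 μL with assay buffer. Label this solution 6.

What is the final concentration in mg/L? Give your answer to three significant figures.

0.201 mg/L

Step 1: 275 μL brought to 800 μL → factor 800/275 = 2.9091
Step 2: 0.35 mL + 1.9 mL = 2.25 mL total → factor 2.25/0.35 = 6.4286
Step 3: 16-fold → factor 16
Step 4: 140 μL + 1750 μL = 1890 μL total → factor 1890/140 = 13.5
Step 5: 0.65 mL + 450 μL = 1.1 mL total → factor 1.1/0.65 = 1.6923
Step 6: 0.22 mL brought to 4000 μL → factor 4/0.22 = 18.182
Overall dilution factor = 2.9091 × 6.4286 × 16 × 13.5 × 1.6923 × 18.182 = 1.2429 × 10^5
Final = 25.0 mg/mL / 1.2429 × 10^5 = 0.0002011 mg/mL = 0.201 mg/L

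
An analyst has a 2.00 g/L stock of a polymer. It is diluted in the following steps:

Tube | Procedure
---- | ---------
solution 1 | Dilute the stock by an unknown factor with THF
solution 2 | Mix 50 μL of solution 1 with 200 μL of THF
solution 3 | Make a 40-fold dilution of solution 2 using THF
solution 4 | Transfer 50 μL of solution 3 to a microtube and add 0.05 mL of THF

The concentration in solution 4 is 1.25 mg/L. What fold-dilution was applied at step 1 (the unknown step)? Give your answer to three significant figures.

Step 1: unknown factor x
Step 2: 50 μL + 200 μL = 250 μL total → factor 250/50 = 5
Step 3: 40-fold → factor 40
Step 4: 50 μL + 0.05 mL = 100 μL total → factor 100/50 = 2
Product of known-step factors = 400
Overall factor = 2.00 g/L / (1.25 mg/L) = 1600
x = 1600 / 400 = 4.00

4.00-fold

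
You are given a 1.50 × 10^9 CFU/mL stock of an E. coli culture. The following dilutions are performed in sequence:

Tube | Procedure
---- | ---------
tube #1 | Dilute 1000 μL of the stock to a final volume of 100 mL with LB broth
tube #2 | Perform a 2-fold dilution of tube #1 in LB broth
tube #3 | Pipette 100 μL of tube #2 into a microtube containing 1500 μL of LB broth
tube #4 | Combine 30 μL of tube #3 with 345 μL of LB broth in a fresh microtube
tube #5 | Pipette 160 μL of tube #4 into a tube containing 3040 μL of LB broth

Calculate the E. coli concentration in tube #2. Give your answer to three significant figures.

Step 1: 1000 μL brought to 100 mL → factor 1 × 10^5/1000 = 100
Step 2: 2-fold → factor 2
Dilution factor through tube #2 = 100 × 2 = 200
[tube #2] = 1.50 × 10^9 CFU/mL / 200 = 7.50 × 10^6 CFU/mL

7.50 × 10^6 CFU/mL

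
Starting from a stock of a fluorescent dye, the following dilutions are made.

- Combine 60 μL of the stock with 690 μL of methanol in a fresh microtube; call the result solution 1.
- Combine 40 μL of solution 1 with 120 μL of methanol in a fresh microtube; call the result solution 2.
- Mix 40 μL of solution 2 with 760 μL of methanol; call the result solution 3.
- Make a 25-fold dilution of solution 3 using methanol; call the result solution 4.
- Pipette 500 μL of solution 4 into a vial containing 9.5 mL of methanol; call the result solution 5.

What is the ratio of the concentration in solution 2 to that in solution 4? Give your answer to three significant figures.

500

Step 1: 60 μL + 690 μL = 750 μL total → factor 750/60 = 12.5
Step 2: 40 μL + 120 μL = 160 μL total → factor 160/40 = 4
Step 3: 40 μL + 760 μL = 800 μL total → factor 800/40 = 20
Step 4: 25-fold → factor 25
Dilution factor to solution 2 = 50; to solution 4 = 25000
[solution 2]/[solution 4] = (factor to solution 4)/(factor to solution 2) = 25000/50 = 500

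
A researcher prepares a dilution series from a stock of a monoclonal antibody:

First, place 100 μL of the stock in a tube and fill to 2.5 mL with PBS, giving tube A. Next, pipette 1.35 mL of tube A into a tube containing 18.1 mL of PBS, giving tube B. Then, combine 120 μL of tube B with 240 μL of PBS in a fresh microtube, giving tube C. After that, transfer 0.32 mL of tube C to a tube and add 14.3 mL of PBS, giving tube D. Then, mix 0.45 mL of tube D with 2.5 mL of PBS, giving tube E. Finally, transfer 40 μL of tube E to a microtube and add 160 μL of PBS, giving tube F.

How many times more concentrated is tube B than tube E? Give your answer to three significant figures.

Step 1: 100 μL brought to 2.5 mL → factor 2500/100 = 25
Step 2: 1.35 mL + 18.1 mL = 19.45 mL total → factor 19.45/1.35 = 14.407
Step 3: 120 μL + 240 μL = 360 μL total → factor 360/120 = 3
Step 4: 0.32 mL + 14.3 mL = 14.62 mL total → factor 14.62/0.32 = 45.688
Step 5: 0.45 mL + 2.5 mL = 2.95 mL total → factor 2.95/0.45 = 6.5556
Dilution factor to tube B = 360.19; to tube E = 3.2363 × 10^5
[tube B]/[tube E] = (factor to tube E)/(factor to tube B) = 3.2363 × 10^5/360.19 = 899

899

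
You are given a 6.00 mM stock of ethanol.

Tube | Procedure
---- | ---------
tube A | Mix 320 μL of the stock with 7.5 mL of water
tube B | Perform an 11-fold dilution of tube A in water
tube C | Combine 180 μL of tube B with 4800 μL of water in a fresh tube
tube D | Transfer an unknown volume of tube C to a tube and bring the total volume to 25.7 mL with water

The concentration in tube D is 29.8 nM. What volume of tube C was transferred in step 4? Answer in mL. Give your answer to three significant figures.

Step 1: 320 μL + 7.5 mL = 7820 μL total → factor 7820/320 = 24.438
Step 2: 11-fold → factor 11
Step 3: 180 μL + 4800 μL = 4980 μL total → factor 4980/180 = 27.667
Step 4: v brought to 25.7 mL → factor = 25.7 mL/v
Product of known-step factors = 7437.1
Overall factor = 6.00 mM / (29.8 nM) = 2.0134 × 10^5
Step-4 factor = 2.0134 × 10^5 / 7437.1 = 27.073
v = 25.7 mL / 27.073 = 0.949 mL

0.949 mL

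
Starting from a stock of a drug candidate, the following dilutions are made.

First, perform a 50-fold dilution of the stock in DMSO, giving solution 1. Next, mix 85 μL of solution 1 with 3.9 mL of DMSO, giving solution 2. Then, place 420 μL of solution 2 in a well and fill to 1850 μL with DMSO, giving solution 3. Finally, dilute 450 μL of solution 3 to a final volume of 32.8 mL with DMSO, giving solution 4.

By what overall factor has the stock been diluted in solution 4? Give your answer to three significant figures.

Step 1: 50-fold → factor 50
Step 2: 85 μL + 3.9 mL = 3985 μL total → factor 3985/85 = 46.882
Step 3: 420 μL brought to 1850 μL → factor 1850/420 = 4.4048
Step 4: 450 μL brought to 32.8 mL → factor 32800/450 = 72.889
Overall dilution factor = 50 × 46.882 × 4.4048 × 72.889 = 7.526 × 10^5

7.53 × 10^5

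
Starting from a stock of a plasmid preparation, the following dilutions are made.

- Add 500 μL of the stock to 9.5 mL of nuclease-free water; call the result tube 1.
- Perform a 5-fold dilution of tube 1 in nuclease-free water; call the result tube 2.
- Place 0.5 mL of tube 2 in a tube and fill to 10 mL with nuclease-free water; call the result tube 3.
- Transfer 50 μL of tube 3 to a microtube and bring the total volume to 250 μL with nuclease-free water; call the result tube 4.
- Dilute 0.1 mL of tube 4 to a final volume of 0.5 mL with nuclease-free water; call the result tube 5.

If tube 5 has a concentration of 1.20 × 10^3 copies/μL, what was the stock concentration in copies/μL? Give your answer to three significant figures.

Step 1: 500 μL + 9.5 mL = 10000 μL total → factor 10000/500 = 20
Step 2: 5-fold → factor 5
Step 3: 0.5 mL brought to 10 mL → factor 10/0.5 = 20
Step 4: 50 μL brought to 250 μL → factor 250/50 = 5
Step 5: 0.1 mL brought to 0.5 mL → factor 0.5/0.1 = 5
Overall dilution factor = 20 × 5 × 20 × 5 × 5 = 50000
Stock = 1.20 × 10^3 copies/μL × 50000 = 6.00 × 10^7 copies/μL

6.00 × 10^7 copies/μL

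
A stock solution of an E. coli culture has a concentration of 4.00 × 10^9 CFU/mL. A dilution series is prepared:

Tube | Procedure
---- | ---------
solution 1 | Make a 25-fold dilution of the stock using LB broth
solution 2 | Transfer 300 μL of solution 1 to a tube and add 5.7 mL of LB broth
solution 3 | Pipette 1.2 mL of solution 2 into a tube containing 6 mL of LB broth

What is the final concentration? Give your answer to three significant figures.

Step 1: 25-fold → factor 25
Step 2: 300 μL + 5.7 mL = 6000 μL total → factor 6000/300 = 20
Step 3: 1.2 mL + 6 mL = 7.2 mL total → factor 7.2/1.2 = 6
Overall dilution factor = 25 × 20 × 6 = 3000
Final = 4.00 × 10^9 CFU/mL / 3000 = 1.33 × 10^6 CFU/mL

1.33 × 10^6 CFU/mL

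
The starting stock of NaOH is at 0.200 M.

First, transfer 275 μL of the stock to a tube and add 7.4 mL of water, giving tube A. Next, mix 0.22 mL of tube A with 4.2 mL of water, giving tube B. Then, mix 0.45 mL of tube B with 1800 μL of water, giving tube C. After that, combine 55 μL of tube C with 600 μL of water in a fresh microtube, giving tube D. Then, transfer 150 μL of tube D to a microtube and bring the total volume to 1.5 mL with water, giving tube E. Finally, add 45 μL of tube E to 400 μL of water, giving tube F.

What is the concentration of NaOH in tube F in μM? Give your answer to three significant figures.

Step 1: 275 μL + 7.4 mL = 7675 μL total → factor 7675/275 = 27.909
Step 2: 0.22 mL + 4.2 mL = 4.42 mL total → factor 4.42/0.22 = 20.091
Step 3: 0.45 mL + 1800 μL = 2.25 mL total → factor 2.25/0.45 = 5
Step 4: 55 μL + 600 μL = 655 μL total → factor 655/55 = 11.909
Step 5: 150 μL brought to 1.5 mL → factor 1500/150 = 10
Step 6: 45 μL + 400 μL = 445 μL total → factor 445/45 = 9.8889
Overall dilution factor = 27.909 × 20.091 × 5 × 11.909 × 10 × 9.8889 = 3.3017 × 10^6
Final = 0.200 M / 3.3017 × 10^6 = 6.057 × 10^-8 M = 0.0606 μM

0.0606 μM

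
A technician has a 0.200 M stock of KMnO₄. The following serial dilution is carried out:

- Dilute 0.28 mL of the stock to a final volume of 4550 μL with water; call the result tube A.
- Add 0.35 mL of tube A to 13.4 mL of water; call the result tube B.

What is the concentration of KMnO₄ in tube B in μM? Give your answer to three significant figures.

Step 1: 0.28 mL brought to 4550 μL → factor 4.55/0.28 = 16.25
Step 2: 0.35 mL + 13.4 mL = 13.75 mL total → factor 13.75/0.35 = 39.286
Overall dilution factor = 16.25 × 39.286 = 638.39
Final = 0.200 M / 638.39 = 0.0003133 M = 313 μM

313 μM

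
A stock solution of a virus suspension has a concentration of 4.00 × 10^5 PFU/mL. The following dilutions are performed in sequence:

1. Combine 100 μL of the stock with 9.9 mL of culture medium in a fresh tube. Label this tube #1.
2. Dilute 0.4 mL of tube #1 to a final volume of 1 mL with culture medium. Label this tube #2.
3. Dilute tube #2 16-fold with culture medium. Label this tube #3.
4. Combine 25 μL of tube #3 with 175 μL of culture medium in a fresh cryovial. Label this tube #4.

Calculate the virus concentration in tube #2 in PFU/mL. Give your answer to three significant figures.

1.60 × 10^3 PFU/mL

Step 1: 100 μL + 9.9 mL = 10000 μL total → factor 10000/100 = 100
Step 2: 0.4 mL brought to 1 mL → factor 1/0.4 = 2.5
Dilution factor through tube #2 = 100 × 2.5 = 250
[tube #2] = 4.00 × 10^5 PFU/mL / 250 = 1.60 × 10^3 PFU/mL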